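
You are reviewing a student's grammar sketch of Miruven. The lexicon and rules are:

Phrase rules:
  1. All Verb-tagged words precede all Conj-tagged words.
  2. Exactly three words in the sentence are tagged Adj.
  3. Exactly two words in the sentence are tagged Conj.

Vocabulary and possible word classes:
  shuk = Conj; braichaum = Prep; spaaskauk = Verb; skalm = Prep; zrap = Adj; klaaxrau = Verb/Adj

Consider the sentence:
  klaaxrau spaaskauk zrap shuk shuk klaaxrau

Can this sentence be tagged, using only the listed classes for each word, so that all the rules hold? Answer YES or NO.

YES

Candidates per position — 1:klaaxrau {Verb,Adj}; 2:spaaskauk {Verb}; 3:zrap {Adj}; 4:shuk {Conj}; 5:shuk {Conj}; 6:klaaxrau {Verb,Adj}.
One satisfying assignment: Adj Verb Adj Conj Conj Adj.
Check: rule 1 satisfied; rule 2 satisfied; rule 3 satisfied.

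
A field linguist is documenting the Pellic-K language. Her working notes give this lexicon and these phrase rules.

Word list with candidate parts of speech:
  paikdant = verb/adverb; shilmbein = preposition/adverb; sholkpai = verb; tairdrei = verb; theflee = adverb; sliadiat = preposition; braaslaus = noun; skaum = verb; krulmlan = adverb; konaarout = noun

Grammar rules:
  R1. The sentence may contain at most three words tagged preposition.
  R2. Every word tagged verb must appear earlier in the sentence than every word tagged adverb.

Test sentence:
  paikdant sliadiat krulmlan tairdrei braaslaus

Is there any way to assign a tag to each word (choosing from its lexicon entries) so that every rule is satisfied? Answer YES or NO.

Candidates per position — 1:paikdant {verb,adverb}; 2:sliadiat {preposition}; 3:krulmlan {adverb}; 4:tairdrei {verb}; 5:braaslaus {noun}.
Rule 2 cannot be satisfied by any choice of tags from the lexicon.
So there is no consistent tagging.

NO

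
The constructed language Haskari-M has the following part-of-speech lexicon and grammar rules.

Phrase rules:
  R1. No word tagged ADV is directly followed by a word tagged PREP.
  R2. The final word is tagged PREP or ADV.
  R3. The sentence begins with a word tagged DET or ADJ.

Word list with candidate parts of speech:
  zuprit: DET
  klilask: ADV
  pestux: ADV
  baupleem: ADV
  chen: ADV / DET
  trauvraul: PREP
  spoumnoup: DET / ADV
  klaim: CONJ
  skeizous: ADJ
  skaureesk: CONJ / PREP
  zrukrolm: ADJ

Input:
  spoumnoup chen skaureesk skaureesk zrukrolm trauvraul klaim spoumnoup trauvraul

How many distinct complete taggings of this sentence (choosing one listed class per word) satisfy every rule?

Candidates per position — 1:spoumnoup {DET,ADV}; 2:chen {ADV,DET}; 3:skaureesk {CONJ,PREP}; 4:skaureesk {CONJ,PREP}; 5:zrukrolm {ADJ}; 6:trauvraul {PREP}; 7:klaim {CONJ}; 8:spoumnoup {DET,ADV}; 9:trauvraul {PREP}.
There are 32 candidate sequences in total.
Checking each against the rules leaves 6 sequences.
Count = 6.

6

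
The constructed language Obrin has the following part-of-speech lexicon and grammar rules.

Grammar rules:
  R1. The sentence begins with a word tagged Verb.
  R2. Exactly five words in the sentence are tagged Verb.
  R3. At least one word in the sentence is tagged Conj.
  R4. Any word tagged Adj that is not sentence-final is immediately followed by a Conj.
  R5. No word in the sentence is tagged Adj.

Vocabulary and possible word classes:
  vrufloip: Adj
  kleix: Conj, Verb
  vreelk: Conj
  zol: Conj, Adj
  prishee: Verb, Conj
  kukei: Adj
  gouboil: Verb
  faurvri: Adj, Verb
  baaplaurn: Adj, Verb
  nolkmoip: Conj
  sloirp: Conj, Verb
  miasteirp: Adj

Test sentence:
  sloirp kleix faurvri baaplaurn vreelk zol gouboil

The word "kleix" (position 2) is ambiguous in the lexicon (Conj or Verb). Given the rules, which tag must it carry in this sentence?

Candidates per position — 1:sloirp {Conj,Verb}; 2:kleix {Conj,Verb}; 3:faurvri {Adj,Verb}; 4:baaplaurn {Adj,Verb}; 5:vreelk {Conj}; 6:zol {Conj,Adj}; 7:gouboil {Verb}.
If word 1 were Conj, no tagging could satisfy rule 1; so word 1 is Verb.
If word 2 were Conj, no tagging could satisfy rule 2; so word 2 is Verb.
If word 3 were Adj, no tagging could satisfy rule 2; so word 3 is Verb.
If word 4 were Adj, no tagging could satisfy rule 2; so word 4 is Verb.
If word 6 were Adj, no tagging could satisfy rule 4; so word 6 is Conj.
The only consistent sequence is: Verb Verb Verb Verb Conj Conj Verb.
Check: rule 1 ✓; rule 2 ✓; rule 3 ✓; rule 4 ✓; rule 5 ✓.

Verb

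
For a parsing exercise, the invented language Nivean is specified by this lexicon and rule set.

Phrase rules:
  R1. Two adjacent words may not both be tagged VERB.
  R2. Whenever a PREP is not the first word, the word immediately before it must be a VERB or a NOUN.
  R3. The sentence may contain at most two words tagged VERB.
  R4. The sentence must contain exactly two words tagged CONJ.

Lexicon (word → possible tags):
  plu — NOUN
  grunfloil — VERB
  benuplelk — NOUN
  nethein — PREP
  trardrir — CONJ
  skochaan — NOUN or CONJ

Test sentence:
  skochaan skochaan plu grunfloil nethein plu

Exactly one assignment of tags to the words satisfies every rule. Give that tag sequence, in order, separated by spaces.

CONJ CONJ NOUN VERB PREP NOUN

Candidates per position — 1:skochaan {NOUN,CONJ}; 2:skochaan {NOUN,CONJ}; 3:plu {NOUN}; 4:grunfloil {VERB}; 5:nethein {PREP}; 6:plu {NOUN}.
Position 1: NOUN is ruled out by rule 4; that leaves CONJ.
Position 2: NOUN is ruled out by rule 4; that leaves CONJ.
The unique satisfying tagging is: CONJ CONJ NOUN VERB PREP NOUN.
Check: rule 1 satisfied; rule 2 satisfied; rule 3 satisfied; rule 4 satisfied.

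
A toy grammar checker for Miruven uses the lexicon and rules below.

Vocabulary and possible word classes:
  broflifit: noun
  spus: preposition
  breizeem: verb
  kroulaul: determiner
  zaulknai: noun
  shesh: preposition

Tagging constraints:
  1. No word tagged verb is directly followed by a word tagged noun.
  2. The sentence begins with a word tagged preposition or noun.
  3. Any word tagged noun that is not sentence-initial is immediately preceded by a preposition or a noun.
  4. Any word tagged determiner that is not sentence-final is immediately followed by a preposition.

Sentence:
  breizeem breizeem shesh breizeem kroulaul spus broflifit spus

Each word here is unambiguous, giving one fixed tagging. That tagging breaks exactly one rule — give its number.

Fixed tagging: verb verb preposition verb determiner preposition noun preposition.
Applying the rules: R1 ok, R2 fails, R3 ok, R4 ok.
Only rule 2 fails.

2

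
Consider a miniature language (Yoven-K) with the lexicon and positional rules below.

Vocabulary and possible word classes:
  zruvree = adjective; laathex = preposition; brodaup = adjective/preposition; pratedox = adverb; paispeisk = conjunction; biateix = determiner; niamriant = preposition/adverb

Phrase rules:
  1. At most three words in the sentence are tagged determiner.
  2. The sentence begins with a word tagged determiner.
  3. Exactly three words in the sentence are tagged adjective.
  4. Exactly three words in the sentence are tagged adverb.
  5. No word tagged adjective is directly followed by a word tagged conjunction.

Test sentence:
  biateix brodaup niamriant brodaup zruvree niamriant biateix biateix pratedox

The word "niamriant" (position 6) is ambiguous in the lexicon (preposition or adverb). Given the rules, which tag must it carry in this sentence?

Candidates per position — 1:biateix {determiner}; 2:brodaup {adjective,preposition}; 3:niamriant {preposition,adverb}; 4:brodaup {adjective,preposition}; 5:zruvree {adjective}; 6:niamriant {preposition,adverb}; 7:biateix {determiner}; 8:biateix {determiner}; 9:pratedox {adverb}.
Position 2: tagging it preposition would leave rule 3 unsatisfiable, so it must be adjective.
Position 3: tagging it preposition would leave rule 4 unsatisfiable, so it must be adverb.
Position 4: tagging it preposition would leave rule 3 unsatisfiable, so it must be adjective.
Position 6: tagging it preposition would leave rule 4 unsatisfiable, so it must be adverb.
The only consistent sequence is: determiner adjective adverb adjective adjective adverb determiner determiner adverb.
Verifying each rule — rule 1 satisfied; rule 2 satisfied; rule 3 satisfied; rule 4 satisfied; rule 5 satisfied.

adverb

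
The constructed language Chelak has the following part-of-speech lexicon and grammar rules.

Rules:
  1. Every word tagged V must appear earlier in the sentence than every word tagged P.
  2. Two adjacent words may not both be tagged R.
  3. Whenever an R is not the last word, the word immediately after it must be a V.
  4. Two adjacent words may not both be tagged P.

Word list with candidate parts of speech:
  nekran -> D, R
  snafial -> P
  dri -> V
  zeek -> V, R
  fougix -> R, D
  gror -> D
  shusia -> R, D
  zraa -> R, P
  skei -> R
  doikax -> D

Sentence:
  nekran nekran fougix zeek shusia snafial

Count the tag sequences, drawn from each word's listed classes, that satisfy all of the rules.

2

Candidates per position — 1:nekran {D,R}; 2:nekran {D,R}; 3:fougix {R,D}; 4:zeek {V,R}; 5:shusia {R,D}; 6:snafial {P}.
There are 32 candidate sequences in total.
The sequences that satisfy every rule: D D R V D P; D D D V D P.
Count = 2.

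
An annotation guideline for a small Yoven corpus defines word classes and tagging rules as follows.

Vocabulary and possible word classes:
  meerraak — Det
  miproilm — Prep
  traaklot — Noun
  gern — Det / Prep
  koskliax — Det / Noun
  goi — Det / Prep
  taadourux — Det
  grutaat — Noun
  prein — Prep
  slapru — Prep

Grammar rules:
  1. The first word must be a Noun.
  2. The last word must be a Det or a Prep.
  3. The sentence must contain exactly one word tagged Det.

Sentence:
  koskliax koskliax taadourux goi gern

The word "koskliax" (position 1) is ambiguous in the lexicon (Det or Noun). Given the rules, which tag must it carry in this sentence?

Noun

Candidates per position — 1:koskliax {Det,Noun}; 2:koskliax {Det,Noun}; 3:taadourux {Det}; 4:goi {Det,Prep}; 5:gern {Det,Prep}.
Position 1: tagging it Det would leave rule 1 unsatisfiable, so it must be Noun.
Position 2: tagging it Det would leave rule 3 unsatisfiable, so it must be Noun.
Position 4: tagging it Det would leave rule 3 unsatisfiable, so it must be Prep.
Position 5: tagging it Det would leave rule 3 unsatisfiable, so it must be Prep.
So the tagging must be: Noun Noun Det Prep Prep.
Checking: rule 1 holds; rule 2 holds; rule 3 holds.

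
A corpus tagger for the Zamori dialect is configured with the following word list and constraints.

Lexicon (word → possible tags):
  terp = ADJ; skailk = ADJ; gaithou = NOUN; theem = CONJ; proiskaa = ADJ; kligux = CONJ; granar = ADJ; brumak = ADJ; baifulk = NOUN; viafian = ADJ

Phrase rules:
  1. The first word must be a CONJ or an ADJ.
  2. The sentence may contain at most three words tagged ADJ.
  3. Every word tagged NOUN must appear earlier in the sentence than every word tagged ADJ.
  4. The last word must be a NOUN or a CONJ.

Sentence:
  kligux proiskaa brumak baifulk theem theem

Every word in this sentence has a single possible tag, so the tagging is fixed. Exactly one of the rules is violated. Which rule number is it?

Fixed tagging: CONJ ADJ ADJ NOUN CONJ CONJ.
Rule check: R1 ok, R2 ok, R3 fails, R4 ok.
Only rule 3 fails.

3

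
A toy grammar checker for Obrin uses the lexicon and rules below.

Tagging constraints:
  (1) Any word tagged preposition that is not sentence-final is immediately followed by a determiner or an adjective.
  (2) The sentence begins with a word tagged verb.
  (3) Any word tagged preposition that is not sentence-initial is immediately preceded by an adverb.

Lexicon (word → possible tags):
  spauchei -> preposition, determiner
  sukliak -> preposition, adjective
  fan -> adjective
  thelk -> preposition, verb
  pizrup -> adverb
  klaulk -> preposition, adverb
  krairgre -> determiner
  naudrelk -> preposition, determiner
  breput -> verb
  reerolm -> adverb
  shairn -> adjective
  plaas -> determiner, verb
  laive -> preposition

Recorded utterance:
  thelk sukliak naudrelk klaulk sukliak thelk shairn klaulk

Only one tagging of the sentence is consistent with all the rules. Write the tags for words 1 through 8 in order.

Candidates per position — 1:thelk {preposition,verb}; 2:sukliak {preposition,adjective}; 3:naudrelk {preposition,determiner}; 4:klaulk {preposition,adverb}; 5:sukliak {preposition,adjective}; 6:thelk {preposition,verb}; 7:shairn {adjective}; 8:klaulk {preposition,adverb}.
Position 1: tagging it preposition would leave rule 2 unsatisfiable, so it must be verb.
Position 2: tagging it preposition would leave rule 3 unsatisfiable, so it must be adjective.
Position 3: tagging it preposition would leave rule 1 unsatisfiable, so it must be determiner.
Position 4: tagging it preposition would leave rule 3 unsatisfiable, so it must be adverb.
Position 5: tagging it preposition would leave rule 1 unsatisfiable, so it must be adjective.
Position 6: tagging it preposition would leave rule 3 unsatisfiable, so it must be verb.
Position 8: tagging it preposition would leave rule 3 unsatisfiable, so it must be adverb.
The only consistent sequence is: verb adjective determiner adverb adjective verb adjective adverb.
Rule-by-rule: rule 1 ok; rule 2 ok; rule 3 ok.

verb adjective determiner adverb adjective verb adjective adverb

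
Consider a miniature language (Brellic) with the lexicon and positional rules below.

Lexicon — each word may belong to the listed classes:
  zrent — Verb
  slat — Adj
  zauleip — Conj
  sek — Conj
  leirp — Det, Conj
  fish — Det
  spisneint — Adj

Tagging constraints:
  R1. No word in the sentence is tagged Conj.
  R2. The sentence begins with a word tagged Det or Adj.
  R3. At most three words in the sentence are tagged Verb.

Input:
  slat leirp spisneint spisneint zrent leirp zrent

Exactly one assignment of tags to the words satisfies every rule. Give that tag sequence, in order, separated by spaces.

Adj Det Adj Adj Verb Det Verb

Candidates per position — 1:slat {Adj}; 2:leirp {Det,Conj}; 3:spisneint {Adj}; 4:spisneint {Adj}; 5:zrent {Verb}; 6:leirp {Det,Conj}; 7:zrent {Verb}.
Position 2: Conj is ruled out by rule 1; that leaves Det.
Position 6: Conj is ruled out by rule 1; that leaves Det.
That leaves exactly one tagging: Adj Det Adj Adj Verb Det Verb.
Check: rule 1 holds; rule 2 holds; rule 3 holds.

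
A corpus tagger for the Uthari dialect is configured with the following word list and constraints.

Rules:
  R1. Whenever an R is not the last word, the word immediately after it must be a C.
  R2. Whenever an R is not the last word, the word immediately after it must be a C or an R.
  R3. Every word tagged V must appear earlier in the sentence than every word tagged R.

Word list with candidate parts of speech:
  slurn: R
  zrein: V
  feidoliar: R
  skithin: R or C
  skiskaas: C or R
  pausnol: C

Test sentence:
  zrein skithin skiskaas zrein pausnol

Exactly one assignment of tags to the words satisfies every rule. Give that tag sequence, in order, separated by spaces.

Candidates per position — 1:zrein {V}; 2:skithin {R,C}; 3:skiskaas {C,R}; 4:zrein {V}; 5:pausnol {C}.
Position 2: R is ruled out by rule 3; that leaves C.
Position 3: R is ruled out by rule 1; that leaves C.
The only consistent sequence is: V C C V C.
Checking: rule 1 ✓; rule 2 ✓; rule 3 ✓.

V C C V C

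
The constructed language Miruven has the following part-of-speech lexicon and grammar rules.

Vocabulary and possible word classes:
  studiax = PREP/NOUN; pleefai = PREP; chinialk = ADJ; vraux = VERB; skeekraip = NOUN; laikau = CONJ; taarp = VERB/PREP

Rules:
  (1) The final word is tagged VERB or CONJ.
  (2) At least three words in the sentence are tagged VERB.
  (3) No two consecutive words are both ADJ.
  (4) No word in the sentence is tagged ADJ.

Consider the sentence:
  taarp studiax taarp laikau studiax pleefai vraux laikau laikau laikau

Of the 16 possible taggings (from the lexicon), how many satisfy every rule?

Candidates per position — 1:taarp {VERB,PREP}; 2:studiax {PREP,NOUN}; 3:taarp {VERB,PREP}; 4:laikau {CONJ}; 5:studiax {PREP,NOUN}; 6:pleefai {PREP}; 7:vraux {VERB}; 8:laikau {CONJ}; 9:laikau {CONJ}; 10:laikau {CONJ}.
There are 16 candidate sequences in total.
The sequences that satisfy every rule: VERB PREP VERB CONJ PREP PREP VERB CONJ CONJ CONJ; VERB PREP VERB CONJ NOUN PREP VERB CONJ CONJ CONJ; VERB NOUN VERB CONJ PREP PREP VERB CONJ CONJ CONJ; VERB NOUN VERB CONJ NOUN PREP VERB CONJ CONJ CONJ.
Count = 4.

4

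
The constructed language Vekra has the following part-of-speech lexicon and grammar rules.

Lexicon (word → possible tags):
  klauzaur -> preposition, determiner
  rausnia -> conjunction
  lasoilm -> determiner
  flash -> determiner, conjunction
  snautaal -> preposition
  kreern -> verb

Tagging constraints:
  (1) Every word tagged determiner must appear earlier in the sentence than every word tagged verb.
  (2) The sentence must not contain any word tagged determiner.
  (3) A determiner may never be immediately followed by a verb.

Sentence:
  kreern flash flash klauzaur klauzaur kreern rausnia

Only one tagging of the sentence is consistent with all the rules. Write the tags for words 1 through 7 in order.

verb conjunction conjunction preposition preposition verb conjunction

Candidates per position — 1:kreern {verb}; 2:flash {determiner,conjunction}; 3:flash {determiner,conjunction}; 4:klauzaur {preposition,determiner}; 5:klauzaur {preposition,determiner}; 6:kreern {verb}; 7:rausnia {conjunction}.
Position 2: determiner is ruled out by rule 1; that leaves conjunction.
Position 3: determiner is ruled out by rule 1; that leaves conjunction.
Position 4: determiner is ruled out by rule 1; that leaves preposition.
Position 5: determiner is ruled out by rule 1; that leaves preposition.
The only consistent sequence is: verb conjunction conjunction preposition preposition verb conjunction.
Verifying each rule — rule 1 ✓; rule 2 ✓; rule 3 ✓.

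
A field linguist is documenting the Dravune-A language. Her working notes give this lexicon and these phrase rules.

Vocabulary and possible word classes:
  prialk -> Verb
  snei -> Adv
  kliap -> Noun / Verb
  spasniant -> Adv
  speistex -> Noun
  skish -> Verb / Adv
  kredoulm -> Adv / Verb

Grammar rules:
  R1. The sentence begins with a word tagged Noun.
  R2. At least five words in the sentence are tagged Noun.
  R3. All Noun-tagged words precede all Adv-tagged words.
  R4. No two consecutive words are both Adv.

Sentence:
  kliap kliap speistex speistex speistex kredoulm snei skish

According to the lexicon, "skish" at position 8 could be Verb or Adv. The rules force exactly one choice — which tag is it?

Verb

Candidates per position — 1:kliap {Noun,Verb}; 2:kliap {Noun,Verb}; 3:speistex {Noun}; 4:speistex {Noun}; 5:speistex {Noun}; 6:kredoulm {Adv,Verb}; 7:snei {Adv}; 8:skish {Verb,Adv}.
Position 1: tagging it Verb would leave rule 1 unsatisfiable, so it must be Noun.
Position 2: tagging it Verb would leave rule 2 unsatisfiable, so it must be Noun.
Position 6: tagging it Adv would leave rule 4 unsatisfiable, so it must be Verb.
Position 8: tagging it Adv would leave rule 4 unsatisfiable, so it must be Verb.
That leaves exactly one tagging: Noun Noun Noun Noun Noun Verb Adv Verb.
Rule-by-rule: rule 1 holds; rule 2 holds; rule 3 holds; rule 4 holds.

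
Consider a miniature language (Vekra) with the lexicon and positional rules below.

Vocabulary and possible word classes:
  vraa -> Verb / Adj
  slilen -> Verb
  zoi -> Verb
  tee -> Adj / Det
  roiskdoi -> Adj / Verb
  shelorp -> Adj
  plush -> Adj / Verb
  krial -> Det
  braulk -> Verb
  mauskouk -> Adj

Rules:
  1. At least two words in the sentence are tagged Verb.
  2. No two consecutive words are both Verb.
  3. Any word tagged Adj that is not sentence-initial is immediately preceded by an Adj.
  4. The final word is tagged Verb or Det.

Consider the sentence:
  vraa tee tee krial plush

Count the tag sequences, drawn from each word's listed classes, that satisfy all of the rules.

Candidates per position — 1:vraa {Verb,Adj}; 2:tee {Adj,Det}; 3:tee {Adj,Det}; 4:krial {Det}; 5:plush {Adj,Verb}.
There are 16 candidate sequences in total.
The sequences that satisfy every rule: Verb Det Det Det Verb.
Count = 1.

1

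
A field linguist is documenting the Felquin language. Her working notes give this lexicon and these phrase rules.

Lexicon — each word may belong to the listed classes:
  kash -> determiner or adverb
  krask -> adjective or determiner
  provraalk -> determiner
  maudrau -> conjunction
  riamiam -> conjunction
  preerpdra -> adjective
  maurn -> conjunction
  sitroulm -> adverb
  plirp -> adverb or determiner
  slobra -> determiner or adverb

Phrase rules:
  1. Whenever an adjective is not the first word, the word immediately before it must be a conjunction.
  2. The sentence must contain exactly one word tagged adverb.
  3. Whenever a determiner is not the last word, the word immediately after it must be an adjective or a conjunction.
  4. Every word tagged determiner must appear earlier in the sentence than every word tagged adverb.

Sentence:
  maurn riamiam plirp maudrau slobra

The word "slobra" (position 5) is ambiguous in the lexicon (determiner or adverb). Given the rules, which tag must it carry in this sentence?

Candidates per position — 1:maurn {conjunction}; 2:riamiam {conjunction}; 3:plirp {adverb,determiner}; 4:maudrau {conjunction}; 5:slobra {determiner,adverb}.
Position 5: the remaining choice is settled jointly with positions 3 — only adverb at position 5 is part of a tagging that satisfies every rule.
The unique satisfying tagging is: conjunction conjunction determiner conjunction adverb.
Verifying each rule — rule 1 satisfied; rule 2 satisfied; rule 3 satisfied; rule 4 satisfied.

adverb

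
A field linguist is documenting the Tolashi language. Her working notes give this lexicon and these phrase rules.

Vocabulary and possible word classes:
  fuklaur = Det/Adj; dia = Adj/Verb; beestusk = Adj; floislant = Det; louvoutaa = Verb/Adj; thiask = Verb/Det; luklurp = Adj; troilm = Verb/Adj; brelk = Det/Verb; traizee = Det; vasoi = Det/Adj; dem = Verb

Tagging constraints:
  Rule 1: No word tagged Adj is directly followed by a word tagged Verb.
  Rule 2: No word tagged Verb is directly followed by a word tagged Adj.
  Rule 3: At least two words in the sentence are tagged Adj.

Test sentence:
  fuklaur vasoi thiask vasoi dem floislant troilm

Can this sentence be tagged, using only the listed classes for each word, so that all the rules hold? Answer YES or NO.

YES

Candidates per position — 1:fuklaur {Det,Adj}; 2:vasoi {Det,Adj}; 3:thiask {Verb,Det}; 4:vasoi {Det,Adj}; 5:dem {Verb}; 6:floislant {Det}; 7:troilm {Verb,Adj}.
One satisfying assignment: Adj Adj Det Det Verb Det Adj.
Checking: rule 1 satisfied; rule 2 satisfied; rule 3 satisfied.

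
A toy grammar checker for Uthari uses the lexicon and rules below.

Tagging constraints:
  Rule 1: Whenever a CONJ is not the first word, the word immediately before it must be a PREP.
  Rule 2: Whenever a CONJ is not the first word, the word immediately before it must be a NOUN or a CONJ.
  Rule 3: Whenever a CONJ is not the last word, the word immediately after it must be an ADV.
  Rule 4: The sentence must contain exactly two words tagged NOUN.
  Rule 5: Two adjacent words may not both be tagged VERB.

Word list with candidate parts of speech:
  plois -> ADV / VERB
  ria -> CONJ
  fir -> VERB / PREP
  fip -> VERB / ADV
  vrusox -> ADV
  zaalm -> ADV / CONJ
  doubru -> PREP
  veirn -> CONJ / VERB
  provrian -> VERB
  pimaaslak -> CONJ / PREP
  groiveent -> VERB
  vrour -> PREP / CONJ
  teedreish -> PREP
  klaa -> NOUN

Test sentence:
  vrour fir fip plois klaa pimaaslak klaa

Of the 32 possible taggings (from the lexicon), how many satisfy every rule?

5

Candidates per position — 1:vrour {PREP,CONJ}; 2:fir {VERB,PREP}; 3:fip {VERB,ADV}; 4:plois {ADV,VERB}; 5:klaa {NOUN}; 6:pimaaslak {CONJ,PREP}; 7:klaa {NOUN}.
There are 32 candidate sequences in total.
The sequences that satisfy every rule: PREP VERB ADV ADV NOUN PREP NOUN; PREP VERB ADV VERB NOUN PREP NOUN; PREP PREP VERB ADV NOUN PREP NOUN; PREP PREP ADV ADV NOUN PREP NOUN; PREP PREP ADV VERB NOUN PREP NOUN.
Count = 5.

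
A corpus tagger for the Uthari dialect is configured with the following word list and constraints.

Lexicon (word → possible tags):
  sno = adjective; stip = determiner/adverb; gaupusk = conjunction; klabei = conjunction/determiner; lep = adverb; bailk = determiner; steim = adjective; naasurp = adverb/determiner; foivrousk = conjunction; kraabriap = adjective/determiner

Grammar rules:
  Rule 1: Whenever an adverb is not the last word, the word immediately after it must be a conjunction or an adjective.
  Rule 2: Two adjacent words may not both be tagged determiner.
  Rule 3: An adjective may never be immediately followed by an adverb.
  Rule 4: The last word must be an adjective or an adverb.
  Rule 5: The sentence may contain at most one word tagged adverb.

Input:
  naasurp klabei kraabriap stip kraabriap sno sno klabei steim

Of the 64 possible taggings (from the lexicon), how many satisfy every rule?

Candidates per position — 1:naasurp {adverb,determiner}; 2:klabei {conjunction,determiner}; 3:kraabriap {adjective,determiner}; 4:stip {determiner,adverb}; 5:kraabriap {adjective,determiner}; 6:sno {adjective}; 7:sno {adjective}; 8:klabei {conjunction,determiner}; 9:steim {adjective}.
There are 64 candidate sequences in total.
Checking each against the rules leaves 6 sequences.
Count = 6.

6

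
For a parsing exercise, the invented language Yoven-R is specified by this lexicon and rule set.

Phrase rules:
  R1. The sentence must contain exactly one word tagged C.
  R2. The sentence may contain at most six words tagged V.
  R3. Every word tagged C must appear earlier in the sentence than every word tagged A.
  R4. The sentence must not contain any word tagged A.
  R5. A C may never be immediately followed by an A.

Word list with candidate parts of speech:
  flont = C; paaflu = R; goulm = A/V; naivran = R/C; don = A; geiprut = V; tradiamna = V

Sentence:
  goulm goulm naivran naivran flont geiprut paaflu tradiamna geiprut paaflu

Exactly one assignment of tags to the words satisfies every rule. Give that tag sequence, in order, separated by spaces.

Candidates per position — 1:goulm {A,V}; 2:goulm {A,V}; 3:naivran {R,C}; 4:naivran {R,C}; 5:flont {C}; 6:geiprut {V}; 7:paaflu {R}; 8:tradiamna {V}; 9:geiprut {V}; 10:paaflu {R}.
Position 1: A is ruled out by rule 3; that leaves V.
Position 2: A is ruled out by rule 3; that leaves V.
Position 3: C is ruled out by rule 1; that leaves R.
Position 4: C is ruled out by rule 1; that leaves R.
The only consistent sequence is: V V R R C V R V V R.
Rule-by-rule: rule 1 satisfied; rule 2 satisfied; rule 3 satisfied; rule 4 satisfied; rule 5 satisfied.

V V R R C V R V V R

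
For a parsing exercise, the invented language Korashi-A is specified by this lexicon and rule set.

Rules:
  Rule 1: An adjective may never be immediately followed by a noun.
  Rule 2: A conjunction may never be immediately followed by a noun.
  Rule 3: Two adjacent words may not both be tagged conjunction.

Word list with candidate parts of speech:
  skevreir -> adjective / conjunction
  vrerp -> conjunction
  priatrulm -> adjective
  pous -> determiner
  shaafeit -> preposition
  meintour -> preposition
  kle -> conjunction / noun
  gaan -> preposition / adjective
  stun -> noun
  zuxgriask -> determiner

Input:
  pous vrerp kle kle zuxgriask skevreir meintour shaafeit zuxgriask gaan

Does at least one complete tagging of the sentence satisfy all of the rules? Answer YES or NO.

Candidates per position — 1:pous {determiner}; 2:vrerp {conjunction}; 3:kle {conjunction,noun}; 4:kle {conjunction,noun}; 5:zuxgriask {determiner}; 6:skevreir {adjective,conjunction}; 7:meintour {preposition}; 8:shaafeit {preposition}; 9:zuxgriask {determiner}; 10:gaan {preposition,adjective}.
Every candidate sequence violates at least one rule; no consistent tagging exists.

NO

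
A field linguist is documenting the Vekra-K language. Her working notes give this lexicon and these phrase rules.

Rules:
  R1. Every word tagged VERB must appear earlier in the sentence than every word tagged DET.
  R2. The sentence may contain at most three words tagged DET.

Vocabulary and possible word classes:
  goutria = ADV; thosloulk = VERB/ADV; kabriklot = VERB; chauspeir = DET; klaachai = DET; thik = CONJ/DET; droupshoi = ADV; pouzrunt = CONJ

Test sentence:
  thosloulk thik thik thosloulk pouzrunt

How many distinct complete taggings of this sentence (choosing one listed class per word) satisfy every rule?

Candidates per position — 1:thosloulk {VERB,ADV}; 2:thik {CONJ,DET}; 3:thik {CONJ,DET}; 4:thosloulk {VERB,ADV}; 5:pouzrunt {CONJ}.
There are 16 candidate sequences in total.
Checking each against the rules leaves 10 sequences.
Count = 10.

10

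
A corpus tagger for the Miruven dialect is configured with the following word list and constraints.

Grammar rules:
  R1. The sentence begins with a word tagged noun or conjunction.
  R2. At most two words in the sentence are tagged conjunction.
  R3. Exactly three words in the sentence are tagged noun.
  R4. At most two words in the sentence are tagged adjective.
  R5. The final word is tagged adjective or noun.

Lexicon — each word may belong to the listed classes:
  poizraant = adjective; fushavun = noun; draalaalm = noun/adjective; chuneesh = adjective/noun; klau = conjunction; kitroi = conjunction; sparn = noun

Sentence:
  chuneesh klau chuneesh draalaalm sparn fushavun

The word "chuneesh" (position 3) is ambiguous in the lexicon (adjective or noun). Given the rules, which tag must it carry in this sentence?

Candidates per position — 1:chuneesh {adjective,noun}; 2:klau {conjunction}; 3:chuneesh {adjective,noun}; 4:draalaalm {noun,adjective}; 5:sparn {noun}; 6:fushavun {noun}.
Position 1: adjective is ruled out by rule 1; that leaves noun.
Position 3: noun is ruled out by rule 3; that leaves adjective.
Position 4: noun is ruled out by rule 3; that leaves adjective.
The only consistent sequence is: noun conjunction adjective adjective noun noun.
Verifying each rule — rule 1 satisfied; rule 2 satisfied; rule 3 satisfied; rule 4 satisfied; rule 5 satisfied.

adjective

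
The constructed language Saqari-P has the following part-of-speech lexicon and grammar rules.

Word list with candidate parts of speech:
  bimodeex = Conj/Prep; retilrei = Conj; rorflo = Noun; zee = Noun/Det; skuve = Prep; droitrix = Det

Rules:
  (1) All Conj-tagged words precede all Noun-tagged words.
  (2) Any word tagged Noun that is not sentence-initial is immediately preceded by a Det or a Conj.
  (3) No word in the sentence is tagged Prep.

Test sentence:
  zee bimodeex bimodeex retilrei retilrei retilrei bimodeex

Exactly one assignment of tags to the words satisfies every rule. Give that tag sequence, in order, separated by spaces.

Det Conj Conj Conj Conj Conj Conj

Candidates per position — 1:zee {Noun,Det}; 2:bimodeex {Conj,Prep}; 3:bimodeex {Conj,Prep}; 4:retilrei {Conj}; 5:retilrei {Conj}; 6:retilrei {Conj}; 7:bimodeex {Conj,Prep}.
At position 1, choosing Noun makes rule 1 impossible to satisfy; hence Det.
At position 2, choosing Prep makes rule 3 impossible to satisfy; hence Conj.
At position 3, choosing Prep makes rule 3 impossible to satisfy; hence Conj.
At position 7, choosing Prep makes rule 3 impossible to satisfy; hence Conj.
The only consistent sequence is: Det Conj Conj Conj Conj Conj Conj.
Rule-by-rule: rule 1 satisfied; rule 2 satisfied; rule 3 satisfied.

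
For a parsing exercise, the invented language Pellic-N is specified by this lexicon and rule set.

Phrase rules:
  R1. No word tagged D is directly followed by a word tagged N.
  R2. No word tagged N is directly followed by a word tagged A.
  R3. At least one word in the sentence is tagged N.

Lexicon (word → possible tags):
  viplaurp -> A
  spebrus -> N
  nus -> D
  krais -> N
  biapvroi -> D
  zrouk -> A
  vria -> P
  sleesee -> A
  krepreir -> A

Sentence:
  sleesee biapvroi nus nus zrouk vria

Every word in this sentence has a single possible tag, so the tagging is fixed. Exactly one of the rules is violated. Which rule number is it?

3

Fixed tagging: A D D D A P.
Applying the rules: R1 ok, R2 ok, R3 fails.
Only rule 3 fails.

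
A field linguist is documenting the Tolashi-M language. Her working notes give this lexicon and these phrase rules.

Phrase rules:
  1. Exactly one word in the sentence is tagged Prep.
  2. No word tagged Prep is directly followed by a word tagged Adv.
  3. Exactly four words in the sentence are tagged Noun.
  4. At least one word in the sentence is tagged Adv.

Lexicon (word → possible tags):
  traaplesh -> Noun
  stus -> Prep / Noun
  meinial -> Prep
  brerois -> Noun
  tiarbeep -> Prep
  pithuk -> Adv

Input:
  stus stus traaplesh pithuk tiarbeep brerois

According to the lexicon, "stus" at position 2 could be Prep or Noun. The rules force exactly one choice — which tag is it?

Candidates per position — 1:stus {Prep,Noun}; 2:stus {Prep,Noun}; 3:traaplesh {Noun}; 4:pithuk {Adv}; 5:tiarbeep {Prep}; 6:brerois {Noun}.
Word 1 cannot be Prep — rule 1 would then fail for every completion. It is Noun.
Word 2 cannot be Prep — rule 1 would then fail for every completion. It is Noun.
The only consistent sequence is: Noun Noun Noun Adv Prep Noun.
Verifying each rule — rule 1 ✓; rule 2 ✓; rule 3 ✓; rule 4 ✓.

Noun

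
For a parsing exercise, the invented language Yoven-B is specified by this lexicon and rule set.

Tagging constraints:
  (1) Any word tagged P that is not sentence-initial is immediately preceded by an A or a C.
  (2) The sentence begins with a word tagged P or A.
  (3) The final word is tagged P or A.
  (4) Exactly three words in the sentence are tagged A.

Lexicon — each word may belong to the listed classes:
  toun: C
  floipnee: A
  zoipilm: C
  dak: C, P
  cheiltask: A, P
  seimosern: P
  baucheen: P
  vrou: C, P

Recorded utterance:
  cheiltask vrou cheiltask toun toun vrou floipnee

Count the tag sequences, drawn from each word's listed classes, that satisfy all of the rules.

4

Candidates per position — 1:cheiltask {A,P}; 2:vrou {C,P}; 3:cheiltask {A,P}; 4:toun {C}; 5:toun {C}; 6:vrou {C,P}; 7:floipnee {A}.
There are 16 candidate sequences in total.
The sequences that satisfy every rule: A C A C C C A; A C A C C P A; A P A C C C A; A P A C C P A.
Count = 4.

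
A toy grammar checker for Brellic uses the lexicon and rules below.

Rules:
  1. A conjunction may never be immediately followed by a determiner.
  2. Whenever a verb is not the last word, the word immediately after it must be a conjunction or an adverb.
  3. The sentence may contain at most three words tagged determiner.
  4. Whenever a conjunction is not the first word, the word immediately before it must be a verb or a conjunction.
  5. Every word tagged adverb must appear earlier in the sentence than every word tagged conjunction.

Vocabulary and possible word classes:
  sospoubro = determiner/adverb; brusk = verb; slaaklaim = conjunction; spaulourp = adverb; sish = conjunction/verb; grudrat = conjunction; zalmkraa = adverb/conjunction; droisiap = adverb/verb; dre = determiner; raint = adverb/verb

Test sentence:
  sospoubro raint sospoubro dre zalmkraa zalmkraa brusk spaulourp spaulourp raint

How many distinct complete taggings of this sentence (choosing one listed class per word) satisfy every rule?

12

Candidates per position — 1:sospoubro {determiner,adverb}; 2:raint {adverb,verb}; 3:sospoubro {determiner,adverb}; 4:dre {determiner}; 5:zalmkraa {adverb,conjunction}; 6:zalmkraa {adverb,conjunction}; 7:brusk {verb}; 8:spaulourp {adverb}; 9:spaulourp {adverb}; 10:raint {adverb,verb}.
There are 64 candidate sequences in total.
Checking each against the rules leaves 12 sequences.
Count = 12.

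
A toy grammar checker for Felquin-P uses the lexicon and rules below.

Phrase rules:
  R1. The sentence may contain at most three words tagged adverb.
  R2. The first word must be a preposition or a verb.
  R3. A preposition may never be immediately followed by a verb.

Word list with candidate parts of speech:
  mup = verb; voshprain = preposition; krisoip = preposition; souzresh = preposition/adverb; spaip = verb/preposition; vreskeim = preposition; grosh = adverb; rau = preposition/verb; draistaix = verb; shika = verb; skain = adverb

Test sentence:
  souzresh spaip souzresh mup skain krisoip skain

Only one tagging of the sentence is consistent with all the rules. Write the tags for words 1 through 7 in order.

preposition preposition adverb verb adverb preposition adverb

Candidates per position — 1:souzresh {preposition,adverb}; 2:spaip {verb,preposition}; 3:souzresh {preposition,adverb}; 4:mup {verb}; 5:skain {adverb}; 6:krisoip {preposition}; 7:skain {adverb}.
Position 1: adverb is ruled out by rule 2; that leaves preposition.
Position 2: verb is ruled out by rule 3; that leaves preposition.
Position 3: preposition is ruled out by rule 3; that leaves adverb.
The only consistent sequence is: preposition preposition adverb verb adverb preposition adverb.
Check: rule 1 ✓; rule 2 ✓; rule 3 ✓.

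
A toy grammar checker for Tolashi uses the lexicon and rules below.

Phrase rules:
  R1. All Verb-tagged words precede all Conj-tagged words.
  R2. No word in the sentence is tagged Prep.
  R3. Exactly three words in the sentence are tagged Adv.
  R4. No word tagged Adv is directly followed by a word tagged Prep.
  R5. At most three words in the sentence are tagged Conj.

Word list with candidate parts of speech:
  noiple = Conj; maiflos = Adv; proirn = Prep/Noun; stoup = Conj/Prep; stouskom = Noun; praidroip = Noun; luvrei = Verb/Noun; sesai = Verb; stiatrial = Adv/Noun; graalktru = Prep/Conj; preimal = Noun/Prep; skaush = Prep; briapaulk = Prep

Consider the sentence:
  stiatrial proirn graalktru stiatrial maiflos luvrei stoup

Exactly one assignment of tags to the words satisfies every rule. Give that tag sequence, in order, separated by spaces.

Candidates per position — 1:stiatrial {Adv,Noun}; 2:proirn {Prep,Noun}; 3:graalktru {Prep,Conj}; 4:stiatrial {Adv,Noun}; 5:maiflos {Adv}; 6:luvrei {Verb,Noun}; 7:stoup {Conj,Prep}.
Position 1: tagging it Noun would leave rule 3 unsatisfiable, so it must be Adv.
Position 2: tagging it Prep would leave rule 2 unsatisfiable, so it must be Noun.
Position 3: tagging it Prep would leave rule 2 unsatisfiable, so it must be Conj.
Position 4: tagging it Noun would leave rule 3 unsatisfiable, so it must be Adv.
Position 6: tagging it Verb would leave rule 1 unsatisfiable, so it must be Noun.
Position 7: tagging it Prep would leave rule 2 unsatisfiable, so it must be Conj.
That leaves exactly one tagging: Adv Noun Conj Adv Adv Noun Conj.
Checking: rule 1 satisfied; rule 2 satisfied; rule 3 satisfied; rule 4 satisfied; rule 5 satisfied.

Adv Noun Conj Adv Adv Noun Conj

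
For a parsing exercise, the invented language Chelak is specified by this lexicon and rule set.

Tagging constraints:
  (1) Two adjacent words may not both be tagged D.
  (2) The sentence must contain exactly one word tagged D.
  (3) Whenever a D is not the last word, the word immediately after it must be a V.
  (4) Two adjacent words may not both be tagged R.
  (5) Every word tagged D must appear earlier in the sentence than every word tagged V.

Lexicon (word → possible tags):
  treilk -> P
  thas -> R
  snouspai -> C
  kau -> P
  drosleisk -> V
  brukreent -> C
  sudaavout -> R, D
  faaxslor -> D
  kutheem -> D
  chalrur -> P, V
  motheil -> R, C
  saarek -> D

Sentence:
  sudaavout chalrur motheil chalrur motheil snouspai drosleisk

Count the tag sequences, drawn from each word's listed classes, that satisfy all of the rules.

Candidates per position — 1:sudaavout {R,D}; 2:chalrur {P,V}; 3:motheil {R,C}; 4:chalrur {P,V}; 5:motheil {R,C}; 6:snouspai {C}; 7:drosleisk {V}.
There are 32 candidate sequences in total.
Checking each against the rules leaves 8 sequences.
Count = 8.

8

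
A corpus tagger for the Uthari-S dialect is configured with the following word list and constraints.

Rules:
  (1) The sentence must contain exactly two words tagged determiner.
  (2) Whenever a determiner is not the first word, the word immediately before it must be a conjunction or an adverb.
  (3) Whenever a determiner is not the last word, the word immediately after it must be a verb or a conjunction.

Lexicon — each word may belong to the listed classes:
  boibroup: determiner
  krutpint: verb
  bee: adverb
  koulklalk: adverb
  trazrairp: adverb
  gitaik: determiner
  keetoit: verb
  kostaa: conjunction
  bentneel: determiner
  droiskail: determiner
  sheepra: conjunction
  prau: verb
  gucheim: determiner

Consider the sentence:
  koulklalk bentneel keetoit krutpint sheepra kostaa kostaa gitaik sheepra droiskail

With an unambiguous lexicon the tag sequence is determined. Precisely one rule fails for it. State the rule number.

Fixed tagging: adverb determiner verb verb conjunction conjunction conjunction determiner conjunction determiner.
Rule check: R1 ✗, R2 ✓, R3 ✓.
Only rule 1 fails.

1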